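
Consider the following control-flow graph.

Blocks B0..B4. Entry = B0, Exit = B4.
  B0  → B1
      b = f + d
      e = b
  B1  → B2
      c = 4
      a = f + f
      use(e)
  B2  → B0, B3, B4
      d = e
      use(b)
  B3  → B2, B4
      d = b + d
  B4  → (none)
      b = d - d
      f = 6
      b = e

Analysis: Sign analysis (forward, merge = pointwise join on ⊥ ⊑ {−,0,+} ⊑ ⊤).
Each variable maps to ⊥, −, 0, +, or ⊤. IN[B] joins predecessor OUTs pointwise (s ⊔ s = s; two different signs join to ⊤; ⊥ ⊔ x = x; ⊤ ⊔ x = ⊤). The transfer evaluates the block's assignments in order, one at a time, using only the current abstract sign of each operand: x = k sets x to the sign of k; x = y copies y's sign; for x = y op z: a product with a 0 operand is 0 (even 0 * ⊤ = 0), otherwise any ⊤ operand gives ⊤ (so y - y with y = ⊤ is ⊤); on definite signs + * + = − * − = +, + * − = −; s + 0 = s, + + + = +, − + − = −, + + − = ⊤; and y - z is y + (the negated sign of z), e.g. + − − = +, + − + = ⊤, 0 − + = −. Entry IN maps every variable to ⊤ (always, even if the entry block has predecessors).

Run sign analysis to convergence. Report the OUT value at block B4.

Per-block solution:
  B0:   IN=(all ⊤)   OUT=(all ⊤)
  B1:   IN=(all ⊤)   OUT={c:+; rest ⊤}
  B2:   IN={c:+; rest ⊤}   OUT={c:+; rest ⊤}
  B3:   IN={c:+; rest ⊤}   OUT={c:+; rest ⊤}
  B4:   IN={c:+; rest ⊤}   OUT={c:+, f:+; rest ⊤}

Merge at B4: IN[B4] = OUT[B2] ⊔ OUT[B3] = {a: ⊤, b: ⊤, c: +, d: ⊤, e: ⊤, f: ⊤}
Applying B4's transfer function to that IN value gives OUT[B4] (row B4 above).

Answer: {a: ⊤, b: ⊤, c: +, d: ⊤, e: ⊤, f: +}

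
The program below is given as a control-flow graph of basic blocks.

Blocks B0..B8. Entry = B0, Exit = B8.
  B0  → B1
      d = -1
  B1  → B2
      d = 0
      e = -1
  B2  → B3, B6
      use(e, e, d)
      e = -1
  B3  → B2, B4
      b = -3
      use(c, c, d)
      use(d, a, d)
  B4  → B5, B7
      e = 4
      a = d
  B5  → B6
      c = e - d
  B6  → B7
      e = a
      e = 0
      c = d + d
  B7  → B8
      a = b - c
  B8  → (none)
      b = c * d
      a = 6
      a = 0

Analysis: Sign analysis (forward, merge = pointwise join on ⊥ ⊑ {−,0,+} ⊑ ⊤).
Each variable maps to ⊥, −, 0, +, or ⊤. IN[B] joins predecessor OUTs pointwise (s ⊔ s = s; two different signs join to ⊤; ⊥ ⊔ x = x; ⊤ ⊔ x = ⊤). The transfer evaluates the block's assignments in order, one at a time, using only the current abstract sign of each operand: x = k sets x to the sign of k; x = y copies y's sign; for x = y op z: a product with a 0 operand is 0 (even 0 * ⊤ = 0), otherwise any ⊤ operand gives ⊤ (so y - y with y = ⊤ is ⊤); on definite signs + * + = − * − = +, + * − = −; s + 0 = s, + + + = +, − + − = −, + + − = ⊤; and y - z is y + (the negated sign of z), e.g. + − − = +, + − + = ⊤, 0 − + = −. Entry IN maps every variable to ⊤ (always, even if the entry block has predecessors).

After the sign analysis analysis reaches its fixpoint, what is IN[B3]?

Per-block solution:
  B0:   IN=(all ⊤)   OUT={d:-; rest ⊤}
  B1:   IN={d:-; rest ⊤}   OUT={d:0, e:-; rest ⊤}
  B2:   IN={d:0, e:-; rest ⊤}   OUT={d:0, e:-; rest ⊤}
  B3:   IN={d:0, e:-; rest ⊤}   OUT={b:-, d:0, e:-; rest ⊤}
  B4:   IN={b:-, d:0, e:-; rest ⊤}   OUT={a:0, b:-, d:0, e:+; rest ⊤}
  B5:   IN={a:0, b:-, d:0, e:+; rest ⊤}   OUT={a:0, b:-, c:+, d:0, e:+; rest ⊤}
  B6:   IN={d:0; rest ⊤}   OUT={c:0, d:0, e:0; rest ⊤}
  B7:   IN={d:0; rest ⊤}   OUT={d:0; rest ⊤}
  B8:   IN={d:0; rest ⊤}   OUT={a:0, b:0, d:0; rest ⊤}

Merge at B3: IN[B3] = OUT[B2] = {a: ⊤, b: ⊤, c: ⊤, d: 0, e: -, f: ⊤}

Answer: {a: ⊤, b: ⊤, c: ⊤, d: 0, e: -, f: ⊤}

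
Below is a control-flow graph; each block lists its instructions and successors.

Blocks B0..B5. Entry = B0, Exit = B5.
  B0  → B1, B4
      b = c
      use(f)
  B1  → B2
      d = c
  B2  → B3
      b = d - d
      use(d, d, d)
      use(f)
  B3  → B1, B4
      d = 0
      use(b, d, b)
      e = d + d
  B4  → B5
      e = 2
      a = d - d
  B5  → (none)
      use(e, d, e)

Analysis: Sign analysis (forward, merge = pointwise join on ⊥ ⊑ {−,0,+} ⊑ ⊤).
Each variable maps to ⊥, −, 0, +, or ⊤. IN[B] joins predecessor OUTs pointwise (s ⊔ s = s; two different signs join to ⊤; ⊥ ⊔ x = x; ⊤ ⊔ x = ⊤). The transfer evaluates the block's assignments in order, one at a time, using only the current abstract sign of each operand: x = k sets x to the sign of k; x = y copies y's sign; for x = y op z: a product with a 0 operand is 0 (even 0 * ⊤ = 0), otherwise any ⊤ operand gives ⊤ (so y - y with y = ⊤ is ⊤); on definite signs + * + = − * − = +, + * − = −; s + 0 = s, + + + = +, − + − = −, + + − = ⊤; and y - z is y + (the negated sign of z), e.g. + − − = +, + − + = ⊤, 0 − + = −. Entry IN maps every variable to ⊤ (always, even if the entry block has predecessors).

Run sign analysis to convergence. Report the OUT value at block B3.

Fixpoint table:
  B0:  IN=(all ⊤)  OUT=(all ⊤)
  B1:  IN=(all ⊤)  OUT=(all ⊤)
  B2:  IN=(all ⊤)  OUT=(all ⊤)
  B3:  IN=(all ⊤)  OUT={d:0, e:0; rest ⊤}
  B4:  IN=(all ⊤)  OUT={e:+; rest ⊤}
  B5:  IN={e:+; rest ⊤}  OUT={e:+; rest ⊤}

Merge at B3: IN[B3] = OUT[B2] = {a: ⊤, b: ⊤, c: ⊤, d: ⊤, e: ⊤, f: ⊤}
Applying B3's transfer function to that IN value gives OUT[B3] (row B3 above).

Answer: {a: ⊤, b: ⊤, c: ⊤, d: 0, e: 0, f: ⊤}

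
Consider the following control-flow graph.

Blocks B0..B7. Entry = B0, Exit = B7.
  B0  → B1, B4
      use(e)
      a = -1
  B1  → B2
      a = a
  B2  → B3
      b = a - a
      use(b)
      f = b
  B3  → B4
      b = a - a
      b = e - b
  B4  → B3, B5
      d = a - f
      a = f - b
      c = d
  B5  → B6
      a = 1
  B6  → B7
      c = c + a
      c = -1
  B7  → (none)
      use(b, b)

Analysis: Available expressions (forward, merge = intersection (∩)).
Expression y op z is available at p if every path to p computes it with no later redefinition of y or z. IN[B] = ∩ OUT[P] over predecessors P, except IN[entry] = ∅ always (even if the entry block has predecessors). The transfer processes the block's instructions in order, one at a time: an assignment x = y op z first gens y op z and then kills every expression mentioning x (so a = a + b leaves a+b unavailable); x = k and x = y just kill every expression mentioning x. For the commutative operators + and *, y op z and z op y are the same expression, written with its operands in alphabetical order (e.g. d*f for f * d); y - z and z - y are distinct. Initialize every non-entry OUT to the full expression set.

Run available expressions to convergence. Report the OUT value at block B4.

Answer: {f-b}

Working:
Converged values:
  B0:  IN={}  OUT={}
  B1:  IN={}  OUT={}
  B2:  IN={}  OUT={a-a}
  B3:  IN={}  OUT={a-a}
  B4:  IN={}  OUT={f-b}
  B5:  IN={f-b}  OUT={f-b}
  B6:  IN={f-b}  OUT={f-b}
  B7:  IN={f-b}  OUT={f-b}

Merge at B4: IN[B4] = OUT[B0] ∩ OUT[B3] = {}
Applying B4's transfer function to that IN value gives OUT[B4] (row B4 above).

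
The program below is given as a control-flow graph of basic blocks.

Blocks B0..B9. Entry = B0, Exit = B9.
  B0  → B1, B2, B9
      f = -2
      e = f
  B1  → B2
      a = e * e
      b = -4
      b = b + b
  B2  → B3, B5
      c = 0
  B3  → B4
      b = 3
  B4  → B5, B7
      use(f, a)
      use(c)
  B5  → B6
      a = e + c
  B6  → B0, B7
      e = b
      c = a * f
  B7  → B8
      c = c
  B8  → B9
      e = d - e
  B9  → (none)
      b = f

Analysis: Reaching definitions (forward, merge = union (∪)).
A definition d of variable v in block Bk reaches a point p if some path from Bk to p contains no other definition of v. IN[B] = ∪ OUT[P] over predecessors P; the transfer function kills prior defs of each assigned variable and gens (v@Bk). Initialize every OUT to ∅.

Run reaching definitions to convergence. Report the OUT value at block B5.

Answer: {a@B5, b@B1, b@B3, c@B2, e@B0, f@B0}

Trace:
Fixpoint table:
  B0: | IN={a@B5, b@B1, b@B3, c@B6, e@B6, f@B0} | OUT={a@B5, b@B1, b@B3, c@B6, e@B0, f@B0}
  B1: | IN={a@B5, b@B1, b@B3, c@B6, e@B0, f@B0} | OUT={a@B1, b@B1, c@B6, e@B0, f@B0}
  B2: | IN={a@B1, a@B5, b@B1, b@B3, c@B6, e@B0, f@B0} | OUT={a@B1, a@B5, b@B1, b@B3, c@B2, e@B0, f@B0}
  B3: | IN={a@B1, a@B5, b@B1, b@B3, c@B2, e@B0, f@B0} | OUT={a@B1, a@B5, b@B3, c@B2, e@B0, f@B0}
  B4: | IN={a@B1, a@B5, b@B3, c@B2, e@B0, f@B0} | OUT={a@B1, a@B5, b@B3, c@B2, e@B0, f@B0}
  B5: | IN={a@B1, a@B5, b@B1, b@B3, c@B2, e@B0, f@B0} | OUT={a@B5, b@B1, b@B3, c@B2, e@B0, f@B0}
  B6: | IN={a@B5, b@B1, b@B3, c@B2, e@B0, f@B0} | OUT={a@B5, b@B1, b@B3, c@B6, e@B6, f@B0}
  B7: | IN={a@B1, a@B5, b@B1, b@B3, c@B2, c@B6, e@B0, e@B6, f@B0} | OUT={a@B1, a@B5, b@B1, b@B3, c@B7, e@B0, e@B6, f@B0}
  B8: | IN={a@B1, a@B5, b@B1, b@B3, c@B7, e@B0, e@B6, f@B0} | OUT={a@B1, a@B5, b@B1, b@B3, c@B7, e@B8, f@B0}
  B9: | IN={a@B1, a@B5, b@B1, b@B3, c@B6, c@B7, e@B0, e@B8, f@B0} | OUT={a@B1, a@B5, b@B9, c@B6, c@B7, e@B0, e@B8, f@B0}

Merge at B5: IN[B5] = OUT[B2] ⊔ OUT[B4] = {a@B1, a@B5, b@B1, b@B3, c@B2, e@B0, f@B0}
Applying B5's transfer function to that IN value gives OUT[B5] (row B5 above).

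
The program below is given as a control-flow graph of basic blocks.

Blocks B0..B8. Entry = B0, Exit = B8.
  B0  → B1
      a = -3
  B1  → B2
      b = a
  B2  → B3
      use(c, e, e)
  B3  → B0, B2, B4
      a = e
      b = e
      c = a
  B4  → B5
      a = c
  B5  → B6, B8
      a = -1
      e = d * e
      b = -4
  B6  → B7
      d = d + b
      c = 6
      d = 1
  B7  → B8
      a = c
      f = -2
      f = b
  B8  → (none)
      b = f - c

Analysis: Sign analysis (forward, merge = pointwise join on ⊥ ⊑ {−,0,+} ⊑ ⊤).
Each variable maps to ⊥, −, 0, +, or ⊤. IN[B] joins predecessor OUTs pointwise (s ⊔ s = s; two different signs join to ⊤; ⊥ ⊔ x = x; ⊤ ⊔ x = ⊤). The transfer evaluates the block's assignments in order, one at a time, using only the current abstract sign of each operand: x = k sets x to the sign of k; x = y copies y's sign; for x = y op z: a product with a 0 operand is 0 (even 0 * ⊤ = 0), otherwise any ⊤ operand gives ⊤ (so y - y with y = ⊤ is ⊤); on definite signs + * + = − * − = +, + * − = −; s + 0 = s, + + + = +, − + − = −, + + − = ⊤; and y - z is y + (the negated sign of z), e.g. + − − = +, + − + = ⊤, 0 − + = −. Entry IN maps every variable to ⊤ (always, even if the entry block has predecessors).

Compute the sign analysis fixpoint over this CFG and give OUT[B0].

Answer: {a: -, b: ⊤, c: ⊤, d: ⊤, e: ⊤, f: ⊤}

Derivation:
Converged values:
  B0:  IN=(all ⊤)  OUT={a:-; rest ⊤}
  B1:  IN={a:-; rest ⊤}  OUT={a:-, b:-; rest ⊤}
  B2:  IN=(all ⊤)  OUT=(all ⊤)
  B3:  IN=(all ⊤)  OUT=(all ⊤)
  B4:  IN=(all ⊤)  OUT=(all ⊤)
  B5:  IN=(all ⊤)  OUT={a:-, b:-; rest ⊤}
  B6:  IN={a:-, b:-; rest ⊤}  OUT={a:-, b:-, c:+, d:+; rest ⊤}
  B7:  IN={a:-, b:-, c:+, d:+; rest ⊤}  OUT={a:+, b:-, c:+, d:+, f:-; rest ⊤}
  B8:  IN={b:-; rest ⊤}  OUT=(all ⊤)

Merge at B0 (entry node, so the boundary value (all ⊤) is joined with the incoming edge(s)): IN[B0] = (all ⊤) ⊔ OUT[B3] = {a: ⊤, b: ⊤, c: ⊤, d: ⊤, e: ⊤, f: ⊤}
Applying B0's transfer function to that IN value gives OUT[B0] (row B0 above).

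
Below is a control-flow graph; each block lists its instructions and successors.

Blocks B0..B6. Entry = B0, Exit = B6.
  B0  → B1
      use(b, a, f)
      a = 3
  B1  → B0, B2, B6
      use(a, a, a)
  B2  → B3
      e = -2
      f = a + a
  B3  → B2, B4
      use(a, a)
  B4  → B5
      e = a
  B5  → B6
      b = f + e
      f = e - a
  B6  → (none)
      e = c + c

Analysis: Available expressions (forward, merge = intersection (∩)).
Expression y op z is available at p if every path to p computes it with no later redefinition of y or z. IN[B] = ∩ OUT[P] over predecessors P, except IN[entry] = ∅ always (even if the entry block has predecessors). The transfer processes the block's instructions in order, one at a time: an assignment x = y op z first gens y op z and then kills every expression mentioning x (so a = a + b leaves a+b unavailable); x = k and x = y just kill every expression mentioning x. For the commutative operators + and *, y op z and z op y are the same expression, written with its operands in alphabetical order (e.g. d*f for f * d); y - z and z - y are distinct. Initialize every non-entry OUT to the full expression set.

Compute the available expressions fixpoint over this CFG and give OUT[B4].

Converged values:
  B0: | IN={} | OUT={}
  B1: | IN={} | OUT={}
  B2: | IN={} | OUT={a+a}
  B3: | IN={a+a} | OUT={a+a}
  B4: | IN={a+a} | OUT={a+a}
  B5: | IN={a+a} | OUT={a+a, e-a}
  B6: | IN={} | OUT={c+c}

Merge at B4: IN[B4] = OUT[B3] = {a+a}
Applying B4's transfer function to that IN value gives OUT[B4] (row B4 above).

Answer: {a+a}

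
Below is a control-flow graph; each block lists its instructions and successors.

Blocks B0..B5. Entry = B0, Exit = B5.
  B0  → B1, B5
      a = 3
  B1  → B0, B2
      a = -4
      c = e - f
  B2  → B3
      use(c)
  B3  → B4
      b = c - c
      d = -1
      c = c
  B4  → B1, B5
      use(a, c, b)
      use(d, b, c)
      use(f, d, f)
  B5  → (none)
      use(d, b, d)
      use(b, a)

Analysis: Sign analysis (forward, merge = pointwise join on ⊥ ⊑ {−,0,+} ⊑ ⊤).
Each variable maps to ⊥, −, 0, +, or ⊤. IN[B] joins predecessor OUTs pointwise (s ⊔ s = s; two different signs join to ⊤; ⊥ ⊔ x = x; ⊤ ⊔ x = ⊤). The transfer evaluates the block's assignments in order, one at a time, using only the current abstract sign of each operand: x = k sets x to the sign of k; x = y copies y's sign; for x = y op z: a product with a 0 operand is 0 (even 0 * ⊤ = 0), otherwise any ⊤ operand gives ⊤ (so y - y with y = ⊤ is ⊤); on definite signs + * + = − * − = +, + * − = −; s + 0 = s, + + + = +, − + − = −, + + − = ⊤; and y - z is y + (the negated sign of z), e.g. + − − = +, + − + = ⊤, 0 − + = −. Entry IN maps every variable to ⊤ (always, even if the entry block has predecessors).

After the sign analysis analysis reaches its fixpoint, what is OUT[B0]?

Converged values:
  B0:  IN=(all ⊤)  OUT={a:+; rest ⊤}
  B1:  IN=(all ⊤)  OUT={a:-; rest ⊤}
  B2:  IN={a:-; rest ⊤}  OUT={a:-; rest ⊤}
  B3:  IN={a:-; rest ⊤}  OUT={a:-, d:-; rest ⊤}
  B4:  IN={a:-, d:-; rest ⊤}  OUT={a:-, d:-; rest ⊤}
  B5:  IN=(all ⊤)  OUT=(all ⊤)

Merge at B0 (entry node, so the boundary value (all ⊤) is joined with the incoming edge(s)): IN[B0] = (all ⊤) ⊔ OUT[B1] = {a: ⊤, b: ⊤, c: ⊤, d: ⊤, e: ⊤, f: ⊤}
Applying B0's transfer function to that IN value gives OUT[B0] (row B0 above).

Answer: {a: +, b: ⊤, c: ⊤, d: ⊤, e: ⊤, f: ⊤}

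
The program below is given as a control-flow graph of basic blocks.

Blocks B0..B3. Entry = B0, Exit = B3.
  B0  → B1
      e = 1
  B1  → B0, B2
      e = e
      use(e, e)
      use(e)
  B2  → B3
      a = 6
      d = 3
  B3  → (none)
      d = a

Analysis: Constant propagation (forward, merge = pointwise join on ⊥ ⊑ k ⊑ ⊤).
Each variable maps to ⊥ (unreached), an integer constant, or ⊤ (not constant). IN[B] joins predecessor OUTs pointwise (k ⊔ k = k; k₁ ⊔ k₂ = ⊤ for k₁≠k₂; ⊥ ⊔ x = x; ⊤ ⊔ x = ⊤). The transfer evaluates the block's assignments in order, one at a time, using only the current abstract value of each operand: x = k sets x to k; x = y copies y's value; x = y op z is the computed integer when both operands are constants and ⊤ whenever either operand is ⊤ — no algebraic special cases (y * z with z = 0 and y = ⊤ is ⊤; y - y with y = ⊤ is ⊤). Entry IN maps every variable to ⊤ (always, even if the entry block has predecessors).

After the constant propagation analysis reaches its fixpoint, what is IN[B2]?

Answer: {a: ⊤, b: ⊤, c: ⊤, d: ⊤, e: 1, f: ⊤}

Derivation:
Per-block solution:
  B0: | IN=(all ⊤) | OUT={e:1; rest ⊤}
  B1: | IN={e:1; rest ⊤} | OUT={e:1; rest ⊤}
  B2: | IN={e:1; rest ⊤} | OUT={a:6, d:3, e:1; rest ⊤}
  B3: | IN={a:6, d:3, e:1; rest ⊤} | OUT={a:6, d:6, e:1; rest ⊤}

Merge at B2: IN[B2] = OUT[B1] = {a: ⊤, b: ⊤, c: ⊤, d: ⊤, e: 1, f: ⊤}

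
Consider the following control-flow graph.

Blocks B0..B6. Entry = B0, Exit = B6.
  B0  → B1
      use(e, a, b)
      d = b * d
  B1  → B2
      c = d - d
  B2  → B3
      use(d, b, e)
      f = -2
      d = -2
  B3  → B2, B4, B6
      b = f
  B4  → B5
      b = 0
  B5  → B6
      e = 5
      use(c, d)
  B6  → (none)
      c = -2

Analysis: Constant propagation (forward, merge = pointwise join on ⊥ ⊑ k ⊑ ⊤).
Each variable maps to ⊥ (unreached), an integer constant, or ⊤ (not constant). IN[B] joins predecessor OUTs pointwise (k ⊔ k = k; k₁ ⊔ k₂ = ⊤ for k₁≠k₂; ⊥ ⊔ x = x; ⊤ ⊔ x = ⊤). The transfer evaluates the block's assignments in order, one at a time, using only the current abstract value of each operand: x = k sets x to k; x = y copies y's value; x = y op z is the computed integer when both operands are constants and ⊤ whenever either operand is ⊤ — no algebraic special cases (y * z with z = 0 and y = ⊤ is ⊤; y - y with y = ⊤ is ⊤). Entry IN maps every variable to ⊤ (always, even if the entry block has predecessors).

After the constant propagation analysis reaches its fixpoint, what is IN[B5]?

Per-block solution:
  B0:  IN=(all ⊤)  OUT=(all ⊤)
  B1:  IN=(all ⊤)  OUT=(all ⊤)
  B2:  IN=(all ⊤)  OUT={d:-2, f:-2; rest ⊤}
  B3:  IN={d:-2, f:-2; rest ⊤}  OUT={b:-2, d:-2, f:-2; rest ⊤}
  B4:  IN={b:-2, d:-2, f:-2; rest ⊤}  OUT={b:0, d:-2, f:-2; rest ⊤}
  B5:  IN={b:0, d:-2, f:-2; rest ⊤}  OUT={b:0, d:-2, e:5, f:-2; rest ⊤}
  B6:  IN={d:-2, f:-2; rest ⊤}  OUT={c:-2, d:-2, f:-2; rest ⊤}

Merge at B5: IN[B5] = OUT[B4] = {a: ⊤, b: 0, c: ⊤, d: -2, e: ⊤, f: -2}

Answer: {a: ⊤, b: 0, c: ⊤, d: -2, e: ⊤, f: -2}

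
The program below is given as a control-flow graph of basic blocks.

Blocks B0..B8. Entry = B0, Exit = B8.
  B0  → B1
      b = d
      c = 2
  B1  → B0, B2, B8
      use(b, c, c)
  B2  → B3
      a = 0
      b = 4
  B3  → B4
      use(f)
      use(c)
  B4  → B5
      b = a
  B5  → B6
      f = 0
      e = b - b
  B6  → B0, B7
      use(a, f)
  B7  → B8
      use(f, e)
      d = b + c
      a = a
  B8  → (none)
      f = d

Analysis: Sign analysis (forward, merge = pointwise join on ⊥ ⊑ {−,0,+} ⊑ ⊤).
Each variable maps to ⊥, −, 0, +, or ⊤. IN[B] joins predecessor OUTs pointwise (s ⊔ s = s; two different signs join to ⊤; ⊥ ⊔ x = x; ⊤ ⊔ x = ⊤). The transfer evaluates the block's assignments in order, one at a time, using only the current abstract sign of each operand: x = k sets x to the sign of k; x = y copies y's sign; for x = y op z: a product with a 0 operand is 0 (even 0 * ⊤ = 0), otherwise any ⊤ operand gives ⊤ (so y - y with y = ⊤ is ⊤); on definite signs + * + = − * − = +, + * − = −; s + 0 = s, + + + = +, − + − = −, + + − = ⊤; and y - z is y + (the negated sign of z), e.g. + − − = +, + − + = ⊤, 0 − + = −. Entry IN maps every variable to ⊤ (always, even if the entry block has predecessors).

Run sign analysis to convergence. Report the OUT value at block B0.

Fixpoint table:
  B0:  IN=(all ⊤)  OUT={c:+; rest ⊤}
  B1:  IN={c:+; rest ⊤}  OUT={c:+; rest ⊤}
  B2:  IN={c:+; rest ⊤}  OUT={a:0, b:+, c:+; rest ⊤}
  B3:  IN={a:0, b:+, c:+; rest ⊤}  OUT={a:0, b:+, c:+; rest ⊤}
  B4:  IN={a:0, b:+, c:+; rest ⊤}  OUT={a:0, b:0, c:+; rest ⊤}
  B5:  IN={a:0, b:0, c:+; rest ⊤}  OUT={a:0, b:0, c:+, e:0, f:0; rest ⊤}
  B6:  IN={a:0, b:0, c:+, e:0, f:0; rest ⊤}  OUT={a:0, b:0, c:+, e:0, f:0; rest ⊤}
  B7:  IN={a:0, b:0, c:+, e:0, f:0; rest ⊤}  OUT={a:0, b:0, c:+, d:+, e:0, f:0; rest ⊤}
  B8:  IN={c:+; rest ⊤}  OUT={c:+; rest ⊤}

Merge at B0 (entry node, so the boundary value (all ⊤) is joined with the incoming edge(s)): IN[B0] = (all ⊤) ⊔ OUT[B1] ⊔ OUT[B6] = {a: ⊤, b: ⊤, c: ⊤, d: ⊤, e: ⊤, f: ⊤}
Applying B0's transfer function to that IN value gives OUT[B0] (row B0 above).

Answer: {a: ⊤, b: ⊤, c: +, d: ⊤, e: ⊤, f: ⊤}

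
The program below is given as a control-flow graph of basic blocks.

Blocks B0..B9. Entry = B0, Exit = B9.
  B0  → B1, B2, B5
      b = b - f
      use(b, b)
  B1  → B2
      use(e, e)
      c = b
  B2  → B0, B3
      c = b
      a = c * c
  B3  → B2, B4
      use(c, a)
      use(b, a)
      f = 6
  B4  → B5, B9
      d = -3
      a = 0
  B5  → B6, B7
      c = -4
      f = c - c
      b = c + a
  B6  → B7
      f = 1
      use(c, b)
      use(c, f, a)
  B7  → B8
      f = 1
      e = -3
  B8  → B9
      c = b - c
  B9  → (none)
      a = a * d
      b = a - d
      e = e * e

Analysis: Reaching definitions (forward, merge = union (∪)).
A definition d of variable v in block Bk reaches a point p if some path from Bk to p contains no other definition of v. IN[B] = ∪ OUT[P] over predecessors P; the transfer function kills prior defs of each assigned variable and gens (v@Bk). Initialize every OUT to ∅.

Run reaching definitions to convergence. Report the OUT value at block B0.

Per-block solution:
  B0:   IN={a@B2, b@B0, c@B2, f@B3}   OUT={a@B2, b@B0, c@B2, f@B3}
  B1:   IN={a@B2, b@B0, c@B2, f@B3}   OUT={a@B2, b@B0, c@B1, f@B3}
  B2:   IN={a@B2, b@B0, c@B1, c@B2, f@B3}   OUT={a@B2, b@B0, c@B2, f@B3}
  B3:   IN={a@B2, b@B0, c@B2, f@B3}   OUT={a@B2, b@B0, c@B2, f@B3}
  B4:   IN={a@B2, b@B0, c@B2, f@B3}   OUT={a@B4, b@B0, c@B2, d@B4, f@B3}
  B5:   IN={a@B2, a@B4, b@B0, c@B2, d@B4, f@B3}   OUT={a@B2, a@B4, b@B5, c@B5, d@B4, f@B5}
  B6:   IN={a@B2, a@B4, b@B5, c@B5, d@B4, f@B5}   OUT={a@B2, a@B4, b@B5, c@B5, d@B4, f@B6}
  B7:   IN={a@B2, a@B4, b@B5, c@B5, d@B4, f@B5, f@B6}   OUT={a@B2, a@B4, b@B5, c@B5, d@B4, e@B7, f@B7}
  B8:   IN={a@B2, a@B4, b@B5, c@B5, d@B4, e@B7, f@B7}   OUT={a@B2, a@B4, b@B5, c@B8, d@B4, e@B7, f@B7}
  B9:   IN={a@B2, a@B4, b@B0, b@B5, c@B2, c@B8, d@B4, e@B7, f@B3, f@B7}   OUT={a@B9, b@B9, c@B2, c@B8, d@B4, e@B9, f@B3, f@B7}

Merge at B0 (entry node, so the boundary value {} is joined with the incoming edge(s)): IN[B0] = {} ⊔ OUT[B2] = {a@B2, b@B0, c@B2, f@B3}
Applying B0's transfer function to that IN value gives OUT[B0] (row B0 above).

Answer: {a@B2, b@B0, c@B2, f@B3}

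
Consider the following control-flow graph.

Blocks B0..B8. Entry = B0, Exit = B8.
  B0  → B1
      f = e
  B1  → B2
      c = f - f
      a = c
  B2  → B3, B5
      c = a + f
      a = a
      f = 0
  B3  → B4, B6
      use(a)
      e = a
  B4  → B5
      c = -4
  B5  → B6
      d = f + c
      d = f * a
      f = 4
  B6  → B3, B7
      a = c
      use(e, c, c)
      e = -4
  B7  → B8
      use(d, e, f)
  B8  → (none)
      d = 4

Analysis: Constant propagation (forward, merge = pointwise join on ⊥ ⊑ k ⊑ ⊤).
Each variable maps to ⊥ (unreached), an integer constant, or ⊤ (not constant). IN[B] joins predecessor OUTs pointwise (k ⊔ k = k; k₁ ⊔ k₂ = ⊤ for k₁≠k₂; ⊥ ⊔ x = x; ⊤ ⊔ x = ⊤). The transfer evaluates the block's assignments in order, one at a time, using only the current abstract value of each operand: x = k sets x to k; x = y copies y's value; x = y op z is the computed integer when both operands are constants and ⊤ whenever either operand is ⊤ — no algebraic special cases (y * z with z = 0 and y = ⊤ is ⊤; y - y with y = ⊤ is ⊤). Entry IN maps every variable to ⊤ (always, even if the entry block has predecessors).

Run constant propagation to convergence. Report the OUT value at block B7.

Answer: {a: ⊤, b: ⊤, c: ⊤, d: ⊤, e: -4, f: ⊤}

Trace:
Converged values:
  B0:  IN=(all ⊤)  OUT=(all ⊤)
  B1:  IN=(all ⊤)  OUT=(all ⊤)
  B2:  IN=(all ⊤)  OUT={f:0; rest ⊤}
  B3:  IN=(all ⊤)  OUT=(all ⊤)
  B4:  IN=(all ⊤)  OUT={c:-4; rest ⊤}
  B5:  IN=(all ⊤)  OUT={f:4; rest ⊤}
  B6:  IN=(all ⊤)  OUT={e:-4; rest ⊤}
  B7:  IN={e:-4; rest ⊤}  OUT={e:-4; rest ⊤}
  B8:  IN={e:-4; rest ⊤}  OUT={d:4, e:-4; rest ⊤}

Merge at B7: IN[B7] = OUT[B6] = {a: ⊤, b: ⊤, c: ⊤, d: ⊤, e: -4, f: ⊤}
Applying B7's transfer function to that IN value gives OUT[B7] (row B7 above).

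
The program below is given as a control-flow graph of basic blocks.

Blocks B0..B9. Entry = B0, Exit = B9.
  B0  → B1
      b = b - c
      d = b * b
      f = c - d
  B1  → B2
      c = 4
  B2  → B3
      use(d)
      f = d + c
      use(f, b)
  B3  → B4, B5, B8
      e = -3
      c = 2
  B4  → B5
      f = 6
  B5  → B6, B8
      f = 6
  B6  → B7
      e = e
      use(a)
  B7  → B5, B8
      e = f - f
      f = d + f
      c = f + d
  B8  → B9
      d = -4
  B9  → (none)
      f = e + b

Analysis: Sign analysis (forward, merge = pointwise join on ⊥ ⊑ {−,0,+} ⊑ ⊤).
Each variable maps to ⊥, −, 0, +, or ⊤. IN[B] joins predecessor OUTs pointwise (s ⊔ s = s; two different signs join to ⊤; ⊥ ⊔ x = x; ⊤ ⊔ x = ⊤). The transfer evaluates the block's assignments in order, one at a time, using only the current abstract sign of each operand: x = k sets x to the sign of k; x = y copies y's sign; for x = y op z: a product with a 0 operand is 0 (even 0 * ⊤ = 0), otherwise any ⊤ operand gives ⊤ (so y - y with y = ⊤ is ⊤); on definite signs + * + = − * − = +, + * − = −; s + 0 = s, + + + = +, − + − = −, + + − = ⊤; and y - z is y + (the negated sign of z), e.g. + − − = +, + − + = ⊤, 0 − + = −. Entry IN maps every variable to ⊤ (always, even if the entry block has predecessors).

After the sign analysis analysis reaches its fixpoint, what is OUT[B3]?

Fixpoint table:
  B0:   IN=(all ⊤)   OUT=(all ⊤)
  B1:   IN=(all ⊤)   OUT={c:+; rest ⊤}
  B2:   IN={c:+; rest ⊤}   OUT={c:+; rest ⊤}
  B3:   IN={c:+; rest ⊤}   OUT={c:+, e:-; rest ⊤}
  B4:   IN={c:+, e:-; rest ⊤}   OUT={c:+, e:-, f:+; rest ⊤}
  B5:   IN=(all ⊤)   OUT={f:+; rest ⊤}
  B6:   IN={f:+; rest ⊤}   OUT={f:+; rest ⊤}
  B7:   IN={f:+; rest ⊤}   OUT=(all ⊤)
  B8:   IN=(all ⊤)   OUT={d:-; rest ⊤}
  B9:   IN={d:-; rest ⊤}   OUT={d:-; rest ⊤}

Merge at B3: IN[B3] = OUT[B2] = {a: ⊤, b: ⊤, c: +, d: ⊤, e: ⊤, f: ⊤}
Applying B3's transfer function to that IN value gives OUT[B3] (row B3 above).

Answer: {a: ⊤, b: ⊤, c: +, d: ⊤, e: -, f: ⊤}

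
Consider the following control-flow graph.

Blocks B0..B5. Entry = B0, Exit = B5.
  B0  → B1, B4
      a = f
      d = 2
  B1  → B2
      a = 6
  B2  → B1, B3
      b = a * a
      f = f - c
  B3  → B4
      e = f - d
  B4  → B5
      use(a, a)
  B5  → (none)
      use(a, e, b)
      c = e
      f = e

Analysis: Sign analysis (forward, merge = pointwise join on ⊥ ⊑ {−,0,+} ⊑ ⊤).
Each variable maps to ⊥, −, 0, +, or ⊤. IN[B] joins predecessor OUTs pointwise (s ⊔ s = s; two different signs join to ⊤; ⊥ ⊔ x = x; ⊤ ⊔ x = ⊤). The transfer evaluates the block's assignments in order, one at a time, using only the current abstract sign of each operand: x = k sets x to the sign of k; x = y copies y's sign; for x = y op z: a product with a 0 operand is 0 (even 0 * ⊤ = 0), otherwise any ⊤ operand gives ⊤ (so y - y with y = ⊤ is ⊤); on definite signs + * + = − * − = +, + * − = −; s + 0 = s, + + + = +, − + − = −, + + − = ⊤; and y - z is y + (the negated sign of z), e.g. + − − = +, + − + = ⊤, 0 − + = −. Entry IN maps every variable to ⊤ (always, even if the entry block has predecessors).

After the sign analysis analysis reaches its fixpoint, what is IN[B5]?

Answer: {a: ⊤, b: ⊤, c: ⊤, d: +, e: ⊤, f: ⊤}

Derivation:
Per-block solution:
  B0:   IN=(all ⊤)   OUT={d:+; rest ⊤}
  B1:   IN={d:+; rest ⊤}   OUT={a:+, d:+; rest ⊤}
  B2:   IN={a:+, d:+; rest ⊤}   OUT={a:+, b:+, d:+; rest ⊤}
  B3:   IN={a:+, b:+, d:+; rest ⊤}   OUT={a:+, b:+, d:+; rest ⊤}
  B4:   IN={d:+; rest ⊤}   OUT={d:+; rest ⊤}
  B5:   IN={d:+; rest ⊤}   OUT={d:+; rest ⊤}

Merge at B5: IN[B5] = OUT[B4] = {a: ⊤, b: ⊤, c: ⊤, d: +, e: ⊤, f: ⊤}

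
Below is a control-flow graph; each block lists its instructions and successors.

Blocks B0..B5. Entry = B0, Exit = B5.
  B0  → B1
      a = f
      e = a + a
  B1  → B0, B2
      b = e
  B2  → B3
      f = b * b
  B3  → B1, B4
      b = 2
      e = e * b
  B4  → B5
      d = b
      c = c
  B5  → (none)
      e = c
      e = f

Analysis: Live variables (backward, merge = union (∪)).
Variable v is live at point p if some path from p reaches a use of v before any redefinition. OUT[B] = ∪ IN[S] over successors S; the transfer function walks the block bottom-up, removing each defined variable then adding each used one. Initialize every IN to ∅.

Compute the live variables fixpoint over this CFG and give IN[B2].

Fixpoint table:
  B0:  IN={c, f}  OUT={c, e, f}
  B1:  IN={c, e, f}  OUT={b, c, e, f}
  B2:  IN={b, c, e}  OUT={c, e, f}
  B3:  IN={c, e, f}  OUT={b, c, e, f}
  B4:  IN={b, c, f}  OUT={c, f}
  B5:  IN={c, f}  OUT={}

Merge at B2: OUT[B2] = IN[B3] = {c, e, f}
Applying B2's transfer function to that OUT value gives IN[B2] (row B2 above).

Answer: {b, c, e}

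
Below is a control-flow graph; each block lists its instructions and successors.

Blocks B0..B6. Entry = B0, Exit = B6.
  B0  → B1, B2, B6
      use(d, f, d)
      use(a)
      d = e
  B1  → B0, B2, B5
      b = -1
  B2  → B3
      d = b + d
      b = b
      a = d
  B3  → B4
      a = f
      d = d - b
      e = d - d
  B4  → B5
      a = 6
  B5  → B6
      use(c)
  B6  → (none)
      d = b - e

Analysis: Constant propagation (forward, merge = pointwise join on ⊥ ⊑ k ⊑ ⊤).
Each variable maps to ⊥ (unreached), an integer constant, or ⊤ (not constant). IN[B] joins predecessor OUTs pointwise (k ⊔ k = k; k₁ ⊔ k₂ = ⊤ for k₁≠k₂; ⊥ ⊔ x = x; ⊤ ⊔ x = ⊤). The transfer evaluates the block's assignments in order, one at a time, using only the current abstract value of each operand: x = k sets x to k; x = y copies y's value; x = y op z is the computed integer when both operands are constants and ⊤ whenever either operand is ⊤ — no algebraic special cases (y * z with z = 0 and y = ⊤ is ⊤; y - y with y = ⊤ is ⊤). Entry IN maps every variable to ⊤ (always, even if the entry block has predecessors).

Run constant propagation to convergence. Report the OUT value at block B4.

Answer: {a: 6, b: ⊤, c: ⊤, d: ⊤, e: ⊤, f: ⊤}

Trace:
Converged values:
  B0:   IN=(all ⊤)   OUT=(all ⊤)
  B1:   IN=(all ⊤)   OUT={b:-1; rest ⊤}
  B2:   IN=(all ⊤)   OUT=(all ⊤)
  B3:   IN=(all ⊤)   OUT=(all ⊤)
  B4:   IN=(all ⊤)   OUT={a:6; rest ⊤}
  B5:   IN=(all ⊤)   OUT=(all ⊤)
  B6:   IN=(all ⊤)   OUT=(all ⊤)

Merge at B4: IN[B4] = OUT[B3] = {a: ⊤, b: ⊤, c: ⊤, d: ⊤, e: ⊤, f: ⊤}
Applying B4's transfer function to that IN value gives OUT[B4] (row B4 above).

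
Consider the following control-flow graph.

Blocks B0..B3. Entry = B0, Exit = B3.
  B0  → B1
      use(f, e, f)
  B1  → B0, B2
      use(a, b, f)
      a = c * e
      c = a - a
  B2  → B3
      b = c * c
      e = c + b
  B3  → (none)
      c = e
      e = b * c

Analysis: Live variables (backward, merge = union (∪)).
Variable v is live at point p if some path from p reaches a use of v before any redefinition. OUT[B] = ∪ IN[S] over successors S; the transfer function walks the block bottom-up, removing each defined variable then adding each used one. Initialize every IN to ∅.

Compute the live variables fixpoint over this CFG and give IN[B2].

Answer: {c}

Working:
Converged values:
  B0:   IN={a, b, c, e, f}   OUT={a, b, c, e, f}
  B1:   IN={a, b, c, e, f}   OUT={a, b, c, e, f}
  B2:   IN={c}   OUT={b, e}
  B3:   IN={b, e}   OUT={}

Merge at B2: OUT[B2] = IN[B3] = {b, e}
Applying B2's transfer function to that OUT value gives IN[B2] (row B2 above).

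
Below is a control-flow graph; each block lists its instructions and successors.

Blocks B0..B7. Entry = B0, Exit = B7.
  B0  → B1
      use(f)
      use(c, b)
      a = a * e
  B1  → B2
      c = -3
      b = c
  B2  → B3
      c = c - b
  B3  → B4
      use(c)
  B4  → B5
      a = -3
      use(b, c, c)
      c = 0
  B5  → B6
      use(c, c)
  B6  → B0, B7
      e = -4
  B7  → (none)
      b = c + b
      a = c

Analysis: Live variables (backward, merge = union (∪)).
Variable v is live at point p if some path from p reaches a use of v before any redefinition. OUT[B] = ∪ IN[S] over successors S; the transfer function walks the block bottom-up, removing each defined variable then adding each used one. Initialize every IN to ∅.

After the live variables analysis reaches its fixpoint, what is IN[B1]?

Per-block solution:
  B0: | IN={a, b, c, e, f} | OUT={f}
  B1: | IN={f} | OUT={b, c, f}
  B2: | IN={b, c, f} | OUT={b, c, f}
  B3: | IN={b, c, f} | OUT={b, c, f}
  B4: | IN={b, c, f} | OUT={a, b, c, f}
  B5: | IN={a, b, c, f} | OUT={a, b, c, f}
  B6: | IN={a, b, c, f} | OUT={a, b, c, e, f}
  B7: | IN={b, c} | OUT={}

Merge at B1: OUT[B1] = IN[B2] = {b, c, f}
Applying B1's transfer function to that OUT value gives IN[B1] (row B1 above).

Answer: {f}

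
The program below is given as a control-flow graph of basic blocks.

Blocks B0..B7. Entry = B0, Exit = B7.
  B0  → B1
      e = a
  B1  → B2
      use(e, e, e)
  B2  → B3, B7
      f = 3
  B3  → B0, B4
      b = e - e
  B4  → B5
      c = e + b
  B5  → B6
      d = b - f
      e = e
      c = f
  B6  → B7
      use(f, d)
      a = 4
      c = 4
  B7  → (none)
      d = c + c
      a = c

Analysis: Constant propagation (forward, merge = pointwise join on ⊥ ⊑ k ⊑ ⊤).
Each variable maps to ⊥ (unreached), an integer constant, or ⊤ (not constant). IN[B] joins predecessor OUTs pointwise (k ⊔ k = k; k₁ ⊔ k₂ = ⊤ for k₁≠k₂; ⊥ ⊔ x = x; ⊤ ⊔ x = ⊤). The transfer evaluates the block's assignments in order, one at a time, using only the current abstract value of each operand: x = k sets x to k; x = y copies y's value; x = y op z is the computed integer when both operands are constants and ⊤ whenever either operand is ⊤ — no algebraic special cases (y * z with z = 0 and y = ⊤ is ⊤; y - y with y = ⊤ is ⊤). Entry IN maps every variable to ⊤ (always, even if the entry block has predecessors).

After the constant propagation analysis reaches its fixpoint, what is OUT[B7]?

Fixpoint table:
  B0:  IN=(all ⊤)  OUT=(all ⊤)
  B1:  IN=(all ⊤)  OUT=(all ⊤)
  B2:  IN=(all ⊤)  OUT={f:3; rest ⊤}
  B3:  IN={f:3; rest ⊤}  OUT={f:3; rest ⊤}
  B4:  IN={f:3; rest ⊤}  OUT={f:3; rest ⊤}
  B5:  IN={f:3; rest ⊤}  OUT={c:3, f:3; rest ⊤}
  B6:  IN={c:3, f:3; rest ⊤}  OUT={a:4, c:4, f:3; rest ⊤}
  B7:  IN={f:3; rest ⊤}  OUT={f:3; rest ⊤}

Merge at B7: IN[B7] = OUT[B2] ⊔ OUT[B6] = {a: ⊤, b: ⊤, c: ⊤, d: ⊤, e: ⊤, f: 3}
Applying B7's transfer function to that IN value gives OUT[B7] (row B7 above).

Answer: {a: ⊤, b: ⊤, c: ⊤, d: ⊤, e: ⊤, f: 3}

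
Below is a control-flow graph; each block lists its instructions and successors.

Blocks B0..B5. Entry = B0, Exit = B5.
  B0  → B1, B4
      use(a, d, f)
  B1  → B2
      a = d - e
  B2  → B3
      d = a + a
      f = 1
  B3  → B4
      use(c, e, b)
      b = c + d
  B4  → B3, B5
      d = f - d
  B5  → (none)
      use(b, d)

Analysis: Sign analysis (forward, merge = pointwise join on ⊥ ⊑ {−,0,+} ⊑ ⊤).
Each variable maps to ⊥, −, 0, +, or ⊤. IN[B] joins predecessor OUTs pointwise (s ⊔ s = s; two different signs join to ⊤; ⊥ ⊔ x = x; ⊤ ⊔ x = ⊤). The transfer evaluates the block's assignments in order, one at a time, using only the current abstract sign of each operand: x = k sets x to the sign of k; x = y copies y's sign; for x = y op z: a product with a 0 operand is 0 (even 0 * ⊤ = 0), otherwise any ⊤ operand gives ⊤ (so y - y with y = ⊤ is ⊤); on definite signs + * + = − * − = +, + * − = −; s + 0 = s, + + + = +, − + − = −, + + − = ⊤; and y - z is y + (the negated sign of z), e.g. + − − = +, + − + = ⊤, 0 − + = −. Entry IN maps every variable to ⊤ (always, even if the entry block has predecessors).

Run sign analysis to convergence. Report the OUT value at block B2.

Fixpoint table:
  B0:   IN=(all ⊤)   OUT=(all ⊤)
  B1:   IN=(all ⊤)   OUT=(all ⊤)
  B2:   IN=(all ⊤)   OUT={f:+; rest ⊤}
  B3:   IN=(all ⊤)   OUT=(all ⊤)
  B4:   IN=(all ⊤)   OUT=(all ⊤)
  B5:   IN=(all ⊤)   OUT=(all ⊤)

Merge at B2: IN[B2] = OUT[B1] = {a: ⊤, b: ⊤, c: ⊤, d: ⊤, e: ⊤, f: ⊤}
Applying B2's transfer function to that IN value gives OUT[B2] (row B2 above).

Answer: {a: ⊤, b: ⊤, c: ⊤, d: ⊤, e: ⊤, f: +}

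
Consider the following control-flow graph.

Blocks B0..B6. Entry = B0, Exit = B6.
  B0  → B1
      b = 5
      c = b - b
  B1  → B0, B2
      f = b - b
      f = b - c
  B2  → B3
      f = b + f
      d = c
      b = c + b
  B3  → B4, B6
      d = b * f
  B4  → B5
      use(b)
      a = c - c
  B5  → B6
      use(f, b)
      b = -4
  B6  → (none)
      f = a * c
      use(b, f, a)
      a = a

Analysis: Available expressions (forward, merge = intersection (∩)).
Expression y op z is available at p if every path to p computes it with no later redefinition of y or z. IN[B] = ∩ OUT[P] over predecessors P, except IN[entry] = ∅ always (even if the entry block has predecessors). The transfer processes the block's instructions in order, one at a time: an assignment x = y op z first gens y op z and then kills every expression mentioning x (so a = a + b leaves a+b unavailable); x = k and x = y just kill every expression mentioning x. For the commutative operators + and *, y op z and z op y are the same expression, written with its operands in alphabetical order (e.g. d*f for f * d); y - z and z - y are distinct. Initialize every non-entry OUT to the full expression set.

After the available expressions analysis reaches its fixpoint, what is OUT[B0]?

Converged values:
  B0: | IN={} | OUT={b-b}
  B1: | IN={b-b} | OUT={b-b, b-c}
  B2: | IN={b-b, b-c} | OUT={}
  B3: | IN={} | OUT={b*f}
  B4: | IN={b*f} | OUT={b*f, c-c}
  B5: | IN={b*f, c-c} | OUT={c-c}
  B6: | IN={} | OUT={}

Merge at B0 (entry node, so the boundary value {} is joined with the incoming edge(s)): IN[B0] = {} ∩ OUT[B1] = {}
Applying B0's transfer function to that IN value gives OUT[B0] (row B0 above).

Answer: {b-b}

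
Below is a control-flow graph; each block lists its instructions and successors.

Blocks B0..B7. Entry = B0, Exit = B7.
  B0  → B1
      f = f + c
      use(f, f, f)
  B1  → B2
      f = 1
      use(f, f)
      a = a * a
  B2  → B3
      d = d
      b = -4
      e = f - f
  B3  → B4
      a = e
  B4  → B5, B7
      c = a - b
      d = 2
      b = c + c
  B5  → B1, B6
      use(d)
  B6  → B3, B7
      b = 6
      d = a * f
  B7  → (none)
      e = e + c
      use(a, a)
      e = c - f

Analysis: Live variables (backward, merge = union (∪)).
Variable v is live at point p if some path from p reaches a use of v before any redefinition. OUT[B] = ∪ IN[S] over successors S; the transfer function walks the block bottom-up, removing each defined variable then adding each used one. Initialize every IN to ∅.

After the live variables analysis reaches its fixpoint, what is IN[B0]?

Answer: {a, c, d, f}

Working:
Per-block solution:
  B0:   IN={a, c, d, f}   OUT={a, d}
  B1:   IN={a, d}   OUT={d, f}
  B2:   IN={d, f}   OUT={b, e, f}
  B3:   IN={b, e, f}   OUT={a, b, e, f}
  B4:   IN={a, b, e, f}   OUT={a, c, d, e, f}
  B5:   IN={a, c, d, e, f}   OUT={a, c, d, e, f}
  B6:   IN={a, c, e, f}   OUT={a, b, c, e, f}
  B7:   IN={a, c, e, f}   OUT={}

Merge at B0: OUT[B0] = IN[B1] = {a, d}
Applying B0's transfer function to that OUT value gives IN[B0] (row B0 above).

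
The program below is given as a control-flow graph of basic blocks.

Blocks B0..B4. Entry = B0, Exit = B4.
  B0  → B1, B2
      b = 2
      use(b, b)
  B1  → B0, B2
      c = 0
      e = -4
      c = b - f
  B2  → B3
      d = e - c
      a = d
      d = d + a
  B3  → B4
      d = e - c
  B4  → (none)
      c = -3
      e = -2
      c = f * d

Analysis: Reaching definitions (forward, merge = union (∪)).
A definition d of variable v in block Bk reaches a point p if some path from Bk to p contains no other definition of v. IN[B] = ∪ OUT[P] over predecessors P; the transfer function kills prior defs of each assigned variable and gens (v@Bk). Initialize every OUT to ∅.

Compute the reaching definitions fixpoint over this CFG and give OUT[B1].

Per-block solution:
  B0: | IN={b@B0, c@B1, e@B1} | OUT={b@B0, c@B1, e@B1}
  B1: | IN={b@B0, c@B1, e@B1} | OUT={b@B0, c@B1, e@B1}
  B2: | IN={b@B0, c@B1, e@B1} | OUT={a@B2, b@B0, c@B1, d@B2, e@B1}
  B3: | IN={a@B2, b@B0, c@B1, d@B2, e@B1} | OUT={a@B2, b@B0, c@B1, d@B3, e@B1}
  B4: | IN={a@B2, b@B0, c@B1, d@B3, e@B1} | OUT={a@B2, b@B0, c@B4, d@B3, e@B4}

Merge at B1: IN[B1] = OUT[B0] = {b@B0, c@B1, e@B1}
Applying B1's transfer function to that IN value gives OUT[B1] (row B1 above).

Answer: {b@B0, c@B1, e@B1}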